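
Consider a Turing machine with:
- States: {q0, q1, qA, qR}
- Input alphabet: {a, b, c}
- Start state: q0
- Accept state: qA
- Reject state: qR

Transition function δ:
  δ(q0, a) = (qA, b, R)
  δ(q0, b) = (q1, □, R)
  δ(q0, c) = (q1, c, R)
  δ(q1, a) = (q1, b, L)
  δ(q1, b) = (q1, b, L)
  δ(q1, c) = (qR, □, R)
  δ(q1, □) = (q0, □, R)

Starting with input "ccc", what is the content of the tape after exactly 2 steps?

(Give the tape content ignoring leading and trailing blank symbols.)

Execution trace:
Initial: [q0]ccc
Step 1: δ(q0, c) = (q1, c, R) → c[q1]cc
Step 2: δ(q1, c) = (qR, □, R) → c□[qR]c

The machine reaches the reject state qR and halts.

After 2 steps, the tape (ignoring leading/trailing blanks) is: c□c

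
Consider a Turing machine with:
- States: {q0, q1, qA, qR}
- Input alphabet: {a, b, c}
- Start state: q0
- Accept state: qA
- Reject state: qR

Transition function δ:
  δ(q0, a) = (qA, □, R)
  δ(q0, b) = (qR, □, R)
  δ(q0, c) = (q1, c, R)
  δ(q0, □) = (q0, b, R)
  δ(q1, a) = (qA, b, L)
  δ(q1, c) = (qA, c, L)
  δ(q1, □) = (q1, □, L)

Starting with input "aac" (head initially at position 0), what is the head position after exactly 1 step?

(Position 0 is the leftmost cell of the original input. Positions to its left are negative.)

Execution trace (head position shown):
Step 0: [q0]aac  (head at position 0)
Step 1: move right → □[qA]ac  (head at position 1)

After 1 step, the head is at position 1.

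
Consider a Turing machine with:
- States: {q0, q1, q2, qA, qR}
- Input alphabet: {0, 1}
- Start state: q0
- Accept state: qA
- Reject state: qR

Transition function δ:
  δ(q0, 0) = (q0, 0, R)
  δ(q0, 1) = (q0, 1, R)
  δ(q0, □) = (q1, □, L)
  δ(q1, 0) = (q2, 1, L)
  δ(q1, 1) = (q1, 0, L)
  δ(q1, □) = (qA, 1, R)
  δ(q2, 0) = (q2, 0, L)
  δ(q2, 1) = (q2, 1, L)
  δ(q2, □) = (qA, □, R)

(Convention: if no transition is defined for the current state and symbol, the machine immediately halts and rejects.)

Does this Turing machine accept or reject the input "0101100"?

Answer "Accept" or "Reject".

Execution trace:
Initial: [q0]0101100
Step 1: δ(q0, 0) = (q0, 0, R) → 0[q0]101100
Step 2: δ(q0, 1) = (q0, 1, R) → 01[q0]01100
Step 3: δ(q0, 0) = (q0, 0, R) → 010[q0]1100
Step 4: δ(q0, 1) = (q0, 1, R) → 0101[q0]100
Step 5: δ(q0, 1) = (q0, 1, R) → 01011[q0]00
Step 6: δ(q0, 0) = (q0, 0, R) → 010110[q0]0
Step 7: δ(q0, 0) = (q0, 0, R) → 0101100[q0]□
Step 8: δ(q0, □) = (q1, □, L) → 010110[q1]0□
Step 9: δ(q1, 0) = (q2, 1, L) → 01011[q2]01□
Step 10: δ(q2, 0) = (q2, 0, L) → 0101[q2]101□
Step 11: δ(q2, 1) = (q2, 1, L) → 010[q2]1101□
Step 12: δ(q2, 1) = (q2, 1, L) → 01[q2]01101□
Step 13: δ(q2, 0) = (q2, 0, L) → 0[q2]101101□
Step 14: δ(q2, 1) = (q2, 1, L) → [q2]0101101□
Step 15: δ(q2, 0) = (q2, 0, L) → [q2]□0101101□
Step 16: δ(q2, □) = (qA, □, R) → □[qA]0101101□

The machine reaches the accept state qA and halts.

Answer: Accept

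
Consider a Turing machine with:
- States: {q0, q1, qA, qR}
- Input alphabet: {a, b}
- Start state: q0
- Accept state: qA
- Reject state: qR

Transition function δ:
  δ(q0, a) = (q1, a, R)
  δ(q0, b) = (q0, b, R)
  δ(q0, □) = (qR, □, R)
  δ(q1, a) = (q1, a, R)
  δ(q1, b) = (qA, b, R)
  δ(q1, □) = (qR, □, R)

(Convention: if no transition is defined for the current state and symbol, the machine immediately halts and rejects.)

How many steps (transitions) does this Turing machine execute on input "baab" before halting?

Execution trace:
Initial: [q0]baab
Step 1: δ(q0, b) = (q0, b, R) → b[q0]aab
Step 2: δ(q0, a) = (q1, a, R) → ba[q1]ab
Step 3: δ(q1, a) = (q1, a, R) → baa[q1]b
Step 4: δ(q1, b) = (qA, b, R) → baab[qA]□

The machine reaches the accept state qA and halts.

The machine executed 4 steps before halting.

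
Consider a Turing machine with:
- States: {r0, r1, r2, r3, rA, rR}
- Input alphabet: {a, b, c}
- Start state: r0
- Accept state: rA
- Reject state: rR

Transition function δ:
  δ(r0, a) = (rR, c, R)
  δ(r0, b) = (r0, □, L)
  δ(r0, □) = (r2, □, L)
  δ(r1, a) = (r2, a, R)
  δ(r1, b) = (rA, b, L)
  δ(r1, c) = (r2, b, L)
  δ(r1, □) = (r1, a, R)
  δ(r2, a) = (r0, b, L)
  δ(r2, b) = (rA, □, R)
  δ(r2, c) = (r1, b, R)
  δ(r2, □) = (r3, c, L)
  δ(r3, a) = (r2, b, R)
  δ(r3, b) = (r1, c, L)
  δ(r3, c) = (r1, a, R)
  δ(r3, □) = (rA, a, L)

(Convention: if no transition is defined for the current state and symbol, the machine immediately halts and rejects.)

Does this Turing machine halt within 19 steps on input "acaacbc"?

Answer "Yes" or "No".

Execution trace:
Initial: [r0]acaacbc
Step 1: δ(r0, a) = (rR, c, R) → c[rR]caacbc

The machine reaches the reject state rR and halts.
The machine halted after 1 step (within the 19-step bound).

Answer: Yes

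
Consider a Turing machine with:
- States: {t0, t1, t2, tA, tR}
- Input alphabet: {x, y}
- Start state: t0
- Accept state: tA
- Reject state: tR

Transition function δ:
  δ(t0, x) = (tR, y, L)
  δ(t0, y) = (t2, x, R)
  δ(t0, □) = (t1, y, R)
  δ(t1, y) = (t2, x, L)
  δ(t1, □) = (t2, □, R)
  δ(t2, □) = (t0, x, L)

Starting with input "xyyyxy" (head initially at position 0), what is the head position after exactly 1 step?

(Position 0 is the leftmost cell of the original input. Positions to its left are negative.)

Execution trace (head position shown):
Step 0: [t0]xyyyxy  (head at position 0)
Step 1: move left → [tR]□yyyyxy  (head at position -1)

After 1 step, the head is at position -1.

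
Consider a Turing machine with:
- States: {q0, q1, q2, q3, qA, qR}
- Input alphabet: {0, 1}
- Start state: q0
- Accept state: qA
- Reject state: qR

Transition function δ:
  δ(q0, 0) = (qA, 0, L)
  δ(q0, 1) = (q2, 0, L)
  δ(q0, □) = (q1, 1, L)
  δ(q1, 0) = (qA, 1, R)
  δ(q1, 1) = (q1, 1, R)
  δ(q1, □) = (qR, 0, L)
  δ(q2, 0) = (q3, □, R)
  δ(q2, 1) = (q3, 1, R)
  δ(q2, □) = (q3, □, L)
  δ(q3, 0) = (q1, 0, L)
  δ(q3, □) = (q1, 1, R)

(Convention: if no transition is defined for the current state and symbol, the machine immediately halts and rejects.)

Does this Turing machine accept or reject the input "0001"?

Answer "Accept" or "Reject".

Execution trace:
Initial: [q0]0001
Step 1: δ(q0, 0) = (qA, 0, L) → [qA]□0001

The machine reaches the accept state qA and halts.

Answer: Accept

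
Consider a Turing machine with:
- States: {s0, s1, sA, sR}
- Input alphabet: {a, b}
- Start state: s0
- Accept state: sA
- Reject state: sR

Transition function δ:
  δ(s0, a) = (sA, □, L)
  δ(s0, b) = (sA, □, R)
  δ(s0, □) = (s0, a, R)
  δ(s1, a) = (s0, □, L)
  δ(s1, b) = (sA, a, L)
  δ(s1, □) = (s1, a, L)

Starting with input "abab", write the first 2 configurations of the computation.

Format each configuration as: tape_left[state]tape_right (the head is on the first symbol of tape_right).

Transitions applied:
Step 1: δ(s0, a) = (sA, □, L)

The first 2 configurations are:
[s0]abab ⊢ [sA]□□bab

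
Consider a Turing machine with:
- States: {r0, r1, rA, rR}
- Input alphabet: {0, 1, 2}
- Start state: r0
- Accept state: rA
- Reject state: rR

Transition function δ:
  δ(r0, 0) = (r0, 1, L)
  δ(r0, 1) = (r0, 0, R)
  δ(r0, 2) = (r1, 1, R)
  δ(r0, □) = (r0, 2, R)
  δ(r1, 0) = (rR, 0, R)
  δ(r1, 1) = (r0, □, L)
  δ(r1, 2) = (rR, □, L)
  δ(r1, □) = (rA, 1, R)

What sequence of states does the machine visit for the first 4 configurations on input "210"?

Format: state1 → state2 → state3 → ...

Execution trace:
Initial: [r0]210
Step 1: δ(r0, 2) = (r1, 1, R) → 1[r1]10
Step 2: δ(r1, 1) = (r0, □, L) → [r0]1□0
Step 3: δ(r0, 1) = (r0, 0, R) → 0[r0]□0

State sequence: r0 → r1 → r0 → r0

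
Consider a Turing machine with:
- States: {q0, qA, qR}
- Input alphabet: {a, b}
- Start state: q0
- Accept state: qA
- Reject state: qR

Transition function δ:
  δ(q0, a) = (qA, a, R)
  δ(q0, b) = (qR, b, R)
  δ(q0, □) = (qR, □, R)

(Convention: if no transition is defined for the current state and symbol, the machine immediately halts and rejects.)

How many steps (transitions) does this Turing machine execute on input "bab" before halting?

Execution trace:
Initial: [q0]bab
Step 1: δ(q0, b) = (qR, b, R) → b[qR]ab

The machine reaches the reject state qR and halts.

The machine executed 1 step before halting.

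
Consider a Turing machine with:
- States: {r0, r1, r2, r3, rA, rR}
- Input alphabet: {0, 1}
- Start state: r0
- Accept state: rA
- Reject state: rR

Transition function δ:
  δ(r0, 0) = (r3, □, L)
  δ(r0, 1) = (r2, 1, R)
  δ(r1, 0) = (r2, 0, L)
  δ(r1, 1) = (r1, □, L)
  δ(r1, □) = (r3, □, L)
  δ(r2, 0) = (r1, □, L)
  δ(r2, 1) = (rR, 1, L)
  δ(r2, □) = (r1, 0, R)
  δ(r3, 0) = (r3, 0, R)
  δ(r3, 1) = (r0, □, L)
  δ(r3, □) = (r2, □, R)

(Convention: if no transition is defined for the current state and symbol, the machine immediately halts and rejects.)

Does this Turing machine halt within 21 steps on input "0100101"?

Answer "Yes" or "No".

Execution trace:
Initial: [r0]0100101
Step 1: δ(r0, 0) = (r3, □, L) → [r3]□□100101
Step 2: δ(r3, □) = (r2, □, R) → □[r2]□100101
Step 3: δ(r2, □) = (r1, 0, R) → □0[r1]100101
Step 4: δ(r1, 1) = (r1, □, L) → □[r1]0□00101
Step 5: δ(r1, 0) = (r2, 0, L) → [r2]□0□00101
Step 6: δ(r2, □) = (r1, 0, R) → 0[r1]0□00101
Step 7: δ(r1, 0) = (r2, 0, L) → [r2]00□00101
Step 8: δ(r2, 0) = (r1, □, L) → [r1]□□0□00101
Step 9: δ(r1, □) = (r3, □, L) → [r3]□□□0□00101
Step 10: δ(r3, □) = (r2, □, R) → □[r2]□□0□00101
Step 11: δ(r2, □) = (r1, 0, R) → □0[r1]□0□00101
Step 12: δ(r1, □) = (r3, □, L) → □[r3]0□0□00101
Step 13: δ(r3, 0) = (r3, 0, R) → □0[r3]□0□00101
Step 14: δ(r3, □) = (r2, □, R) → □0□[r2]0□00101
Step 15: δ(r2, 0) = (r1, □, L) → □0[r1]□□□00101
Step 16: δ(r1, □) = (r3, □, L) → □[r3]0□□□00101
Step 17: δ(r3, 0) = (r3, 0, R) → □0[r3]□□□00101
Step 18: δ(r3, □) = (r2, □, R) → □0□[r2]□□00101
Step 19: δ(r2, □) = (r1, 0, R) → □0□0[r1]□00101
Step 20: δ(r1, □) = (r3, □, L) → □0□[r3]0□00101
Step 21: δ(r3, 0) = (r3, 0, R) → □0□0[r3]□00101

The machine has not reached a halting state after 21 steps.
The machine did not halt within the 21-step bound.

Answer: No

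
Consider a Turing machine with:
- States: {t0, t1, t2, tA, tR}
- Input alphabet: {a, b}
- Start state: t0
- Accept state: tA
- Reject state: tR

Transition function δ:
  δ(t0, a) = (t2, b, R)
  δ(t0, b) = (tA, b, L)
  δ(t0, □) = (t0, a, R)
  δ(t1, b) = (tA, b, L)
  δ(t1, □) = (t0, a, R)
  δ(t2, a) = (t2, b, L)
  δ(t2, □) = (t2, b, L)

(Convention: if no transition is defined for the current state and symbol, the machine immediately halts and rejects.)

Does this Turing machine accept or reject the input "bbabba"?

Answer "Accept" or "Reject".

Execution trace:
Initial: [t0]bbabba
Step 1: δ(t0, b) = (tA, b, L) → [tA]□bbabba

The machine reaches the accept state tA and halts.

Answer: Accept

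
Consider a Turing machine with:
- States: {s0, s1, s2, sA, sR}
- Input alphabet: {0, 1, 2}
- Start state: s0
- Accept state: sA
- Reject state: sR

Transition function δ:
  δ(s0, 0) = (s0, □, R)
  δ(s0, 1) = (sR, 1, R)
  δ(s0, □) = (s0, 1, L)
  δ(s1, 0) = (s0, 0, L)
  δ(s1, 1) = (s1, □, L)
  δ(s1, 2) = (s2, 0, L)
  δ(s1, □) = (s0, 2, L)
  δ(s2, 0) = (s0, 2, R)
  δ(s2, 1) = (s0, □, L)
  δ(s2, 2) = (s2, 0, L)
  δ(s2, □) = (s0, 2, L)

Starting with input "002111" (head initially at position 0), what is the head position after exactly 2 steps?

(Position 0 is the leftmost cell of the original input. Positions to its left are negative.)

Execution trace (head position shown):
Step 0: [s0]002111  (head at position 0)
Step 1: move right → □[s0]02111  (head at position 1)
Step 2: move right → □□[s0]2111  (head at position 2)

After 2 steps, the head is at position 2.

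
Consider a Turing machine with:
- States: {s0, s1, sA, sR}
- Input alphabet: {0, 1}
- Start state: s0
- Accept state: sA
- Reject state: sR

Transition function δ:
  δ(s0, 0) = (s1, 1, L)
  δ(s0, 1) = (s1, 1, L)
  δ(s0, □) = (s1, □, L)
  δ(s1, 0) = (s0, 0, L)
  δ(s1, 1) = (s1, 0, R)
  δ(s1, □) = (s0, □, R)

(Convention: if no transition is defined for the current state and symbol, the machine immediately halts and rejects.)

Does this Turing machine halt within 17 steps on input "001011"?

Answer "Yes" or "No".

Execution trace:
Initial: [s0]001011
Step 1: δ(s0, 0) = (s1, 1, L) → [s1]□101011
Step 2: δ(s1, □) = (s0, □, R) → □[s0]101011
Step 3: δ(s0, 1) = (s1, 1, L) → [s1]□101011
Step 4: δ(s1, □) = (s0, □, R) → □[s0]101011
Step 5: δ(s0, 1) = (s1, 1, L) → [s1]□101011
Step 6: δ(s1, □) = (s0, □, R) → □[s0]101011
Step 7: δ(s0, 1) = (s1, 1, L) → [s1]□101011
Step 8: δ(s1, □) = (s0, □, R) → □[s0]101011
Step 9: δ(s0, 1) = (s1, 1, L) → [s1]□101011
Step 10: δ(s1, □) = (s0, □, R) → □[s0]101011
Step 11: δ(s0, 1) = (s1, 1, L) → [s1]□101011
Step 12: δ(s1, □) = (s0, □, R) → □[s0]101011
Step 13: δ(s0, 1) = (s1, 1, L) → [s1]□101011
Step 14: δ(s1, □) = (s0, □, R) → □[s0]101011
Step 15: δ(s0, 1) = (s1, 1, L) → [s1]□101011
Step 16: δ(s1, □) = (s0, □, R) → □[s0]101011
Step 17: δ(s0, 1) = (s1, 1, L) → [s1]□101011

The machine has not reached a halting state after 17 steps.
The machine did not halt within the 17-step bound.

Answer: No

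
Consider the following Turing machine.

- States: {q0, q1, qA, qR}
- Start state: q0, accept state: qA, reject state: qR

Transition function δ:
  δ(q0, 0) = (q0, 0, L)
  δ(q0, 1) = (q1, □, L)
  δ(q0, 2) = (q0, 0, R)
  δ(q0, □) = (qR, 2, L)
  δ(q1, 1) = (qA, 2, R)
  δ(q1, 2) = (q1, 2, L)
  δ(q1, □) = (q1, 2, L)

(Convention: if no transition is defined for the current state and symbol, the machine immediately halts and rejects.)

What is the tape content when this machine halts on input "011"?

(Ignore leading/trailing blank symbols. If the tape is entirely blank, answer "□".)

Execution trace:
Initial: [q0]011
Step 1: δ(q0, 0) = (q0, 0, L) → [q0]□011
Step 2: δ(q0, □) = (qR, 2, L) → [qR]□2011

The machine reaches the reject state qR and halts.

Final tape (ignoring leading/trailing blanks): 2011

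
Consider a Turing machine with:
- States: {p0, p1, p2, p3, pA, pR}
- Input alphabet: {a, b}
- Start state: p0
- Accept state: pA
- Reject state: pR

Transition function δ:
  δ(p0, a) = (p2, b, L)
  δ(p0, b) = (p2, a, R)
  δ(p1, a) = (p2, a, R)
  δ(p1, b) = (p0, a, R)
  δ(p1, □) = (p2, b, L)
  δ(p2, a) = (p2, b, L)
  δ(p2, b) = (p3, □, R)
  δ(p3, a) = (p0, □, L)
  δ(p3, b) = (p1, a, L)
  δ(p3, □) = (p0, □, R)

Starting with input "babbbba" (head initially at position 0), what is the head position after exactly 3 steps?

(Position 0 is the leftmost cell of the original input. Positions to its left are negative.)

Execution trace (head position shown):
Step 0: [p0]babbbba  (head at position 0)
Step 1: move right → a[p2]abbbba  (head at position 1)
Step 2: move left → [p2]abbbbba  (head at position 0)
Step 3: move left → [p2]□bbbbbba  (head at position -1)

After 3 steps, the head is at position -1.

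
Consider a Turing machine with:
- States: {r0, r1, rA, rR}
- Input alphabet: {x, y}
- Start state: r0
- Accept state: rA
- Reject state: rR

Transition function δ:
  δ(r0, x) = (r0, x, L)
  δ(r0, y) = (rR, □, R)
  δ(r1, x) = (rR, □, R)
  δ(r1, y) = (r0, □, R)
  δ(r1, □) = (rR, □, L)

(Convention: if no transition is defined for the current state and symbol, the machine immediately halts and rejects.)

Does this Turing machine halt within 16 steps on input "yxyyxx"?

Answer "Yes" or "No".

Execution trace:
Initial: [r0]yxyyxx
Step 1: δ(r0, y) = (rR, □, R) → □[rR]xyyxx

The machine reaches the reject state rR and halts.
The machine halted after 1 step (within the 16-step bound).

Answer: Yes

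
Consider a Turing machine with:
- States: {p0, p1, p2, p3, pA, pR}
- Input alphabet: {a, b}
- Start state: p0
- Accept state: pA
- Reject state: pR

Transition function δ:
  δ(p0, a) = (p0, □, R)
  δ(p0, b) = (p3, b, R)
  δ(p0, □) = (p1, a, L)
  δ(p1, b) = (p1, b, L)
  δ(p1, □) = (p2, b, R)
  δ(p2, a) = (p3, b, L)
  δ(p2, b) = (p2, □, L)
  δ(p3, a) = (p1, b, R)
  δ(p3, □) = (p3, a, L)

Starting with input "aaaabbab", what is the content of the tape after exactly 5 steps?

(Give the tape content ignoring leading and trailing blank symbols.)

Execution trace:
Initial: [p0]aaaabbab
Step 1: δ(p0, a) = (p0, □, R) → □[p0]aaabbab
Step 2: δ(p0, a) = (p0, □, R) → □□[p0]aabbab
Step 3: δ(p0, a) = (p0, □, R) → □□□[p0]abbab
Step 4: δ(p0, a) = (p0, □, R) → □□□□[p0]bbab
Step 5: δ(p0, b) = (p3, b, R) → □□□□b[p3]bab

No transition is defined for δ(p3, b). By convention the machine halts and rejects.

After 5 steps, the tape (ignoring leading/trailing blanks) is: bbab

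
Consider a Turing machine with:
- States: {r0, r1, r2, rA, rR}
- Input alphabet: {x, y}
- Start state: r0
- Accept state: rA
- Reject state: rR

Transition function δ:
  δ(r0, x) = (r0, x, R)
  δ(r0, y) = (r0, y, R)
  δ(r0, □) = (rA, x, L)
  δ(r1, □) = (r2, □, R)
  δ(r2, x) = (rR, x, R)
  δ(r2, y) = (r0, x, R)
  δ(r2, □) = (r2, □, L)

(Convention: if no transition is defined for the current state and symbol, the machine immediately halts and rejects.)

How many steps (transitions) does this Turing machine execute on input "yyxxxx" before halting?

Execution trace:
Initial: [r0]yyxxxx
Step 1: δ(r0, y) = (r0, y, R) → y[r0]yxxxx
Step 2: δ(r0, y) = (r0, y, R) → yy[r0]xxxx
Step 3: δ(r0, x) = (r0, x, R) → yyx[r0]xxx
Step 4: δ(r0, x) = (r0, x, R) → yyxx[r0]xx
Step 5: δ(r0, x) = (r0, x, R) → yyxxx[r0]x
Step 6: δ(r0, x) = (r0, x, R) → yyxxxx[r0]□
Step 7: δ(r0, □) = (rA, x, L) → yyxxx[rA]xx

The machine reaches the accept state rA and halts.

The machine executed 7 steps before halting.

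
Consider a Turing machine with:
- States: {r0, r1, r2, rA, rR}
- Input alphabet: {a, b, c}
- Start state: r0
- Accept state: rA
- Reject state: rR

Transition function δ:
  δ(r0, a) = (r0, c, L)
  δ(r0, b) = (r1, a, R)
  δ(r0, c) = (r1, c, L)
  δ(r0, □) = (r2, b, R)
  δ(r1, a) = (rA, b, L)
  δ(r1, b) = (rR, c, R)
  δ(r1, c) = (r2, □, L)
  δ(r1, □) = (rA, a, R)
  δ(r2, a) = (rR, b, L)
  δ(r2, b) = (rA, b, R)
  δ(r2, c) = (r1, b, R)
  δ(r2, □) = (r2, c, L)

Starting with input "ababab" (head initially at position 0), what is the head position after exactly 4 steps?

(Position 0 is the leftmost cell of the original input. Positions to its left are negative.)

Execution trace (head position shown):
Step 0: [r0]ababab  (head at position 0)
Step 1: move left → [r0]□cbabab  (head at position -1)
Step 2: move right → b[r2]cbabab  (head at position 0)
Step 3: move right → bb[r1]babab  (head at position 1)
Step 4: move right → bbc[rR]abab  (head at position 2)

After 4 steps, the head is at position 2.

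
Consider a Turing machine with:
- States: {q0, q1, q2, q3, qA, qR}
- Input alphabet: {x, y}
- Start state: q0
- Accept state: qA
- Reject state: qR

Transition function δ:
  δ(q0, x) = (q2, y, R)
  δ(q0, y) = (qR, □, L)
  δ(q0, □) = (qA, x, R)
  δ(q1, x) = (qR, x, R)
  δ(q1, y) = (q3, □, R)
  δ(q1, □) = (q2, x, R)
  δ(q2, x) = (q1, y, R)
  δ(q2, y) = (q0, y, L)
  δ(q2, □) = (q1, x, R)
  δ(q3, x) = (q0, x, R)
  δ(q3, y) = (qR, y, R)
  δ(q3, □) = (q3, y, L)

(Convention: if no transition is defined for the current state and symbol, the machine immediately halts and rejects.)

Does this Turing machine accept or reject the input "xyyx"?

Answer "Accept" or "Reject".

Execution trace:
Initial: [q0]xyyx
Step 1: δ(q0, x) = (q2, y, R) → y[q2]yyx
Step 2: δ(q2, y) = (q0, y, L) → [q0]yyyx
Step 3: δ(q0, y) = (qR, □, L) → [qR]□□yyx

The machine reaches the reject state qR and halts.

Answer: Reject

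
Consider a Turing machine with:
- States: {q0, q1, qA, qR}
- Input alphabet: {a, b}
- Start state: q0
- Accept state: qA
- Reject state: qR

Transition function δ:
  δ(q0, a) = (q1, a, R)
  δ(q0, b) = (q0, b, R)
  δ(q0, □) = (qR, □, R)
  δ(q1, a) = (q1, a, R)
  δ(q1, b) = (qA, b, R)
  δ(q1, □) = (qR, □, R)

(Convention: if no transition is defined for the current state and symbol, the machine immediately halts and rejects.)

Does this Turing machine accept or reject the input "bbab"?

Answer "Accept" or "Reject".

Execution trace:
Initial: [q0]bbab
Step 1: δ(q0, b) = (q0, b, R) → b[q0]bab
Step 2: δ(q0, b) = (q0, b, R) → bb[q0]ab
Step 3: δ(q0, a) = (q1, a, R) → bba[q1]b
Step 4: δ(q1, b) = (qA, b, R) → bbab[qA]□

The machine reaches the accept state qA and halts.

Answer: Accept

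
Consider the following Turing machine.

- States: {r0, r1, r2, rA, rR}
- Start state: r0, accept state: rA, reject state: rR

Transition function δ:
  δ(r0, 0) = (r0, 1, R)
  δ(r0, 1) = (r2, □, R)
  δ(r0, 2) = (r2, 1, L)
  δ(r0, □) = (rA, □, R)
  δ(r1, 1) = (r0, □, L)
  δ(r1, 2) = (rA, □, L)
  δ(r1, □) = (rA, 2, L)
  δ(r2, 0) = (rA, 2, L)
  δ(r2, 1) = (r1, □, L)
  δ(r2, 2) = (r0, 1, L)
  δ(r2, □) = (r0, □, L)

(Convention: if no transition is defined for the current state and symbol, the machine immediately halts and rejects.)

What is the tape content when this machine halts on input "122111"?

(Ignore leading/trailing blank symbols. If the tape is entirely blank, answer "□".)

Execution trace:
Initial: [r0]122111
Step 1: δ(r0, 1) = (r2, □, R) → □[r2]22111
Step 2: δ(r2, 2) = (r0, 1, L) → [r0]□12111
Step 3: δ(r0, □) = (rA, □, R) → □[rA]12111

The machine reaches the accept state rA and halts.

Final tape (ignoring leading/trailing blanks): 12111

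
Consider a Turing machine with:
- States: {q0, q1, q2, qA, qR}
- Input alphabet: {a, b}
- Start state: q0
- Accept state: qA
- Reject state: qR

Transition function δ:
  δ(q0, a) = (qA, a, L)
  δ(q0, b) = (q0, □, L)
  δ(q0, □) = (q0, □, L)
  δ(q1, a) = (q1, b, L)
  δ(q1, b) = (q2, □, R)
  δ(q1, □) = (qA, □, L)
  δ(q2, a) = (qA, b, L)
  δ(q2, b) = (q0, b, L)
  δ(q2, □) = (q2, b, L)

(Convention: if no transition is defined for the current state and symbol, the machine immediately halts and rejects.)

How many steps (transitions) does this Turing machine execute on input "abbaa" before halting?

Execution trace:
Initial: [q0]abbaa
Step 1: δ(q0, a) = (qA, a, L) → [qA]□abbaa

The machine reaches the accept state qA and halts.

The machine executed 1 step before halting.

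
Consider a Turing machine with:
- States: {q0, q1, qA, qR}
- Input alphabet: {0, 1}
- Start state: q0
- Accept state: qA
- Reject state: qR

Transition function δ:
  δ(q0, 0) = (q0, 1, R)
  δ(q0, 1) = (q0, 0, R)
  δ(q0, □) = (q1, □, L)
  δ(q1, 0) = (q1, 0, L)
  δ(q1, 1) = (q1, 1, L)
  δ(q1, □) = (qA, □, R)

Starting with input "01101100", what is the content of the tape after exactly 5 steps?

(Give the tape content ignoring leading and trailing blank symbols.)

Execution trace:
Initial: [q0]01101100
Step 1: δ(q0, 0) = (q0, 1, R) → 1[q0]1101100
Step 2: δ(q0, 1) = (q0, 0, R) → 10[q0]101100
Step 3: δ(q0, 1) = (q0, 0, R) → 100[q0]01100
Step 4: δ(q0, 0) = (q0, 1, R) → 1001[q0]1100
Step 5: δ(q0, 1) = (q0, 0, R) → 10010[q0]100

After 5 steps, the tape (ignoring leading/trailing blanks) is: 10010100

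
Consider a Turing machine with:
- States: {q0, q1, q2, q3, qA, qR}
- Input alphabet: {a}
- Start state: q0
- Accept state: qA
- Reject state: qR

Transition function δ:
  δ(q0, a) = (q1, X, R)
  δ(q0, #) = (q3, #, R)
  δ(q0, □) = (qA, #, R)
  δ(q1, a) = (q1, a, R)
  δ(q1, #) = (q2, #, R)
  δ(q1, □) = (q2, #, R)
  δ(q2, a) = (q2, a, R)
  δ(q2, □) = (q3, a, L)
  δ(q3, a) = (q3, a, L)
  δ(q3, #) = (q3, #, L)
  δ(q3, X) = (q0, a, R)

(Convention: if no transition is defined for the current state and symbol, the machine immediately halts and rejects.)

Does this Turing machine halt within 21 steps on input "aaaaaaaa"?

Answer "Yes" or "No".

Execution trace:
Initial: [q0]aaaaaaaa
Step 1: δ(q0, a) = (q1, X, R) → X[q1]aaaaaaa
Step 2: δ(q1, a) = (q1, a, R) → Xa[q1]aaaaaa
Step 3: δ(q1, a) = (q1, a, R) → Xaa[q1]aaaaa
Step 4: δ(q1, a) = (q1, a, R) → Xaaa[q1]aaaa
Step 5: δ(q1, a) = (q1, a, R) → Xaaaa[q1]aaa
Step 6: δ(q1, a) = (q1, a, R) → Xaaaaa[q1]aa
Step 7: δ(q1, a) = (q1, a, R) → Xaaaaaa[q1]a
Step 8: δ(q1, a) = (q1, a, R) → Xaaaaaaa[q1]□
Step 9: δ(q1, □) = (q2, #, R) → Xaaaaaaa#[q2]□
Step 10: δ(q2, □) = (q3, a, L) → Xaaaaaaa[q3]#a
Step 11: δ(q3, #) = (q3, #, L) → Xaaaaaa[q3]a#a
Step 12: δ(q3, a) = (q3, a, L) → Xaaaaa[q3]aa#a
Step 13: δ(q3, a) = (q3, a, L) → Xaaaa[q3]aaa#a
Step 14: δ(q3, a) = (q3, a, L) → Xaaa[q3]aaaa#a
Step 15: δ(q3, a) = (q3, a, L) → Xaa[q3]aaaaa#a
Step 16: δ(q3, a) = (q3, a, L) → Xa[q3]aaaaaa#a
Step 17: δ(q3, a) = (q3, a, L) → X[q3]aaaaaaa#a
Step 18: δ(q3, a) = (q3, a, L) → [q3]Xaaaaaaa#a
Step 19: δ(q3, X) = (q0, a, R) → a[q0]aaaaaaa#a
Step 20: δ(q0, a) = (q1, X, R) → aX[q1]aaaaaa#a
Step 21: δ(q1, a) = (q1, a, R) → aXa[q1]aaaaa#a

The machine has not reached a halting state after 21 steps.
The machine did not halt within the 21-step bound.

Answer: No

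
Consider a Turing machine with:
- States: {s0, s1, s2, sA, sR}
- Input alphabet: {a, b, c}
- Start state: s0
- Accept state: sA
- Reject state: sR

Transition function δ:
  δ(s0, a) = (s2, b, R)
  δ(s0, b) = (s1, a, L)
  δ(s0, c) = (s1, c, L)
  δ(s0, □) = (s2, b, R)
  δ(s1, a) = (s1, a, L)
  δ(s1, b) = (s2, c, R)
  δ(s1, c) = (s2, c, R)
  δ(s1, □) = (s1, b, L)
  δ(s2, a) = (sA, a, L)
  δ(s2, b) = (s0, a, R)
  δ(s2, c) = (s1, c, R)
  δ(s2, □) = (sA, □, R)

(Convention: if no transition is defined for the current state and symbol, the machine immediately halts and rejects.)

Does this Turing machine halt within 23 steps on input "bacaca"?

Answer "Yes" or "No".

Execution trace:
Initial: [s0]bacaca
Step 1: δ(s0, b) = (s1, a, L) → [s1]□aacaca
Step 2: δ(s1, □) = (s1, b, L) → [s1]□baacaca
Step 3: δ(s1, □) = (s1, b, L) → [s1]□bbaacaca
Step 4: δ(s1, □) = (s1, b, L) → [s1]□bbbaacaca
Step 5: δ(s1, □) = (s1, b, L) → [s1]□bbbbaacaca
Step 6: δ(s1, □) = (s1, b, L) → [s1]□bbbbbaacaca
Step 7: δ(s1, □) = (s1, b, L) → [s1]□bbbbbbaacaca
Step 8: δ(s1, □) = (s1, b, L) → [s1]□bbbbbbbaacaca
Step 9: δ(s1, □) = (s1, b, L) → [s1]□bbbbbbbbaacaca
Step 10: δ(s1, □) = (s1, b, L) → [s1]□bbbbbbbbbaacaca
Step 11: δ(s1, □) = (s1, b, L) → [s1]□bbbbbbbbbbaacaca
Step 12: δ(s1, □) = (s1, b, L) → [s1]□bbbbbbbbbbbaacaca
Step 13: δ(s1, □) = (s1, b, L) → [s1]□bbbbbbbbbbbbaacaca
Step 14: δ(s1, □) = (s1, b, L) → [s1]□bbbbbbbbbbbbbaacaca
Step 15: δ(s1, □) = (s1, b, L) → [s1]□bbbbbbbbbbbbbbaacaca
Step 16: δ(s1, □) = (s1, b, L) → [s1]□bbbbbbbbbbbbbbbaacaca
Step 17: δ(s1, □) = (s1, b, L) → [s1]□bbbbbbbbbbbbbbbbaacaca
Step 18: δ(s1, □) = (s1, b, L) → [s1]□bbbbbbbbbbbbbbbbbaacaca
Step 19: δ(s1, □) = (s1, b, L) → [s1]□bbbbbbbbbbbbbbbbbbaacaca
Step 20: δ(s1, □) = (s1, b, L) → [s1]□bbbbbbbbbbbbbbbbbbbaacaca
Step 21: δ(s1, □) = (s1, b, L) → [s1]□bbbbbbbbbbbbbbbbbbbbaacaca
Step 22: δ(s1, □) = (s1, b, L) → [s1]□bbbbbbbbbbbbbbbbbbbbbaacaca
Step 23: δ(s1, □) = (s1, b, L) → [s1]□bbbbbbbbbbbbbbbbbbbbbbaacaca

The machine has not reached a halting state after 23 steps.
The machine did not halt within the 23-step bound.

Answer: No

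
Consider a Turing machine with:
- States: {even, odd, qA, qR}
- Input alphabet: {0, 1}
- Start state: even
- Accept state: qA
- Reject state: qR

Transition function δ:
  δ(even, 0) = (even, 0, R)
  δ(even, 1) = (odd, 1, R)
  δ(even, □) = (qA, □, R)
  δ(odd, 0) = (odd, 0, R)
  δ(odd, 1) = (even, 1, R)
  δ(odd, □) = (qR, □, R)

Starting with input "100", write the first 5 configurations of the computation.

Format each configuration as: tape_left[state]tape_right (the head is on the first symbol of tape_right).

Transitions applied:
Step 1: δ(even, 1) = (odd, 1, R)
Step 2: δ(odd, 0) = (odd, 0, R)
Step 3: δ(odd, 0) = (odd, 0, R)
Step 4: δ(odd, □) = (qR, □, R)

The first 5 configurations are:
[even]100 ⊢ 1[odd]00 ⊢ 10[odd]0 ⊢ 100[odd]□ ⊢ 100□[qR]□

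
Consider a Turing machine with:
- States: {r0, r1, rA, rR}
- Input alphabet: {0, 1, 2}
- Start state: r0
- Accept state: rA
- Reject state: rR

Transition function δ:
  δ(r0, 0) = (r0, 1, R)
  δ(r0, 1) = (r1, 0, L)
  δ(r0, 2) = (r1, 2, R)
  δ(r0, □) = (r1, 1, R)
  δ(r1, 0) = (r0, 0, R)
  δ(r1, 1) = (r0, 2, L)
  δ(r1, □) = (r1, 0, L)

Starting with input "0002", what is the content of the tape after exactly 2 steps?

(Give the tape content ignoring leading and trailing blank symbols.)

Execution trace:
Initial: [r0]0002
Step 1: δ(r0, 0) = (r0, 1, R) → 1[r0]002
Step 2: δ(r0, 0) = (r0, 1, R) → 11[r0]02

After 2 steps, the tape (ignoring leading/trailing blanks) is: 1102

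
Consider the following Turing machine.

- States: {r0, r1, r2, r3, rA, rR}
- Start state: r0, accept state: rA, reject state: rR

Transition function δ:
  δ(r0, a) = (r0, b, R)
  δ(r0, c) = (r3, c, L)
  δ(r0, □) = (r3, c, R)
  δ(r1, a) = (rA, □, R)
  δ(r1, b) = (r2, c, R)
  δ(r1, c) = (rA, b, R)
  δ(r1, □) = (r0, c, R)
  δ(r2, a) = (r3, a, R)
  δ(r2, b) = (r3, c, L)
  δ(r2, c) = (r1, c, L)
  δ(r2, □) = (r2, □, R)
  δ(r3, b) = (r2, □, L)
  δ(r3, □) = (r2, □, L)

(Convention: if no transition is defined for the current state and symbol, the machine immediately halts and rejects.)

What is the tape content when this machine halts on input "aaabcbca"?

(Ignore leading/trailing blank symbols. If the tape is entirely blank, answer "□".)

Execution trace:
Initial: [r0]aaabcbca
Step 1: δ(r0, a) = (r0, b, R) → b[r0]aabcbca
Step 2: δ(r0, a) = (r0, b, R) → bb[r0]abcbca
Step 3: δ(r0, a) = (r0, b, R) → bbb[r0]bcbca

No transition is defined for δ(r0, b). By convention the machine halts and rejects.

Final tape (ignoring leading/trailing blanks): bbbbcbca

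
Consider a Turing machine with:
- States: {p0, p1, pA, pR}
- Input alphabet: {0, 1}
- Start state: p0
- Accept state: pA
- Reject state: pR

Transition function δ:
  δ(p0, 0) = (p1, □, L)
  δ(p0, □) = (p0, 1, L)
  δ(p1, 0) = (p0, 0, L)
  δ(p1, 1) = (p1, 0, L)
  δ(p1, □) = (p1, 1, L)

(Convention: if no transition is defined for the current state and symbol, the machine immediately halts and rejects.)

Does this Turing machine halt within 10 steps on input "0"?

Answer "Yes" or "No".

Execution trace:
Initial: [p0]0
Step 1: δ(p0, 0) = (p1, □, L) → [p1]□□
Step 2: δ(p1, □) = (p1, 1, L) → [p1]□1□
Step 3: δ(p1, □) = (p1, 1, L) → [p1]□11□
Step 4: δ(p1, □) = (p1, 1, L) → [p1]□111□
Step 5: δ(p1, □) = (p1, 1, L) → [p1]□1111□
Step 6: δ(p1, □) = (p1, 1, L) → [p1]□11111□
Step 7: δ(p1, □) = (p1, 1, L) → [p1]□111111□
Step 8: δ(p1, □) = (p1, 1, L) → [p1]□1111111□
Step 9: δ(p1, □) = (p1, 1, L) → [p1]□11111111□
Step 10: δ(p1, □) = (p1, 1, L) → [p1]□111111111□

The machine has not reached a halting state after 10 steps.
The machine did not halt within the 10-step bound.

Answer: No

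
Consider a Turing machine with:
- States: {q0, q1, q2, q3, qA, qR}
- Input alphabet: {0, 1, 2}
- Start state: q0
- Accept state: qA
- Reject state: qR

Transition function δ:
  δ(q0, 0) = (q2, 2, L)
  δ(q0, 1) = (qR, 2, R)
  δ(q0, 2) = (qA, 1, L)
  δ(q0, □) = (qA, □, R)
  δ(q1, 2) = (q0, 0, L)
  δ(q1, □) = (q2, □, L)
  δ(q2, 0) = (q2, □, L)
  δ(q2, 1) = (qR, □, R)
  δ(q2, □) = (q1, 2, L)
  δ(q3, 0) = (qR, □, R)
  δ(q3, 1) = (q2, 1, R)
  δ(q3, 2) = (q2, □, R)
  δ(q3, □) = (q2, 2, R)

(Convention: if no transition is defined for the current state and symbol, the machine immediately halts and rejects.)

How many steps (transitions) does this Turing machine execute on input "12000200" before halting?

Execution trace:
Initial: [q0]12000200
Step 1: δ(q0, 1) = (qR, 2, R) → 2[qR]2000200

The machine reaches the reject state qR and halts.

The machine executed 1 step before halting.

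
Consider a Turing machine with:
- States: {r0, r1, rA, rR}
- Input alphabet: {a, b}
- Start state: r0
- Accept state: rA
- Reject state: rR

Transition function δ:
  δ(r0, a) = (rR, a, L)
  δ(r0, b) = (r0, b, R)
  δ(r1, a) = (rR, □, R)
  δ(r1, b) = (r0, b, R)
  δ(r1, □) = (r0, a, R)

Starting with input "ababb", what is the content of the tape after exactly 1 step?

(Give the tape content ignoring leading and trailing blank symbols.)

Execution trace:
Initial: [r0]ababb
Step 1: δ(r0, a) = (rR, a, L) → [rR]□ababb

The machine reaches the reject state rR and halts.

After 1 step, the tape (ignoring leading/trailing blanks) is: ababb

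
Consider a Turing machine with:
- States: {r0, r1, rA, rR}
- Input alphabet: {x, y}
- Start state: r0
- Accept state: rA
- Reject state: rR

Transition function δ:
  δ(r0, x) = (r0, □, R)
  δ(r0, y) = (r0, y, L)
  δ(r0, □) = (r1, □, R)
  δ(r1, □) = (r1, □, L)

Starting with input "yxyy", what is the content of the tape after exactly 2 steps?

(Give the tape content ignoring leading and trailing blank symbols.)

Execution trace:
Initial: [r0]yxyy
Step 1: δ(r0, y) = (r0, y, L) → [r0]□yxyy
Step 2: δ(r0, □) = (r1, □, R) → □[r1]yxyy

No transition is defined for δ(r1, y). By convention the machine halts and rejects.

After 2 steps, the tape (ignoring leading/trailing blanks) is: yxyy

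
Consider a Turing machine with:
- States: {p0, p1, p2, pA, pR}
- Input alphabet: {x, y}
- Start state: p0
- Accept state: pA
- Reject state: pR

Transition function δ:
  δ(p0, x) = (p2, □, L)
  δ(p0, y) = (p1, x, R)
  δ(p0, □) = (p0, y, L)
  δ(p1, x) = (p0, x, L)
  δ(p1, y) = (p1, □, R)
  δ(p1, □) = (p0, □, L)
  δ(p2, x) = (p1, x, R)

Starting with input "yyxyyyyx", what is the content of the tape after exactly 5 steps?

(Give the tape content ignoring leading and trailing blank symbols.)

Execution trace:
Initial: [p0]yyxyyyyx
Step 1: δ(p0, y) = (p1, x, R) → x[p1]yxyyyyx
Step 2: δ(p1, y) = (p1, □, R) → x□[p1]xyyyyx
Step 3: δ(p1, x) = (p0, x, L) → x[p0]□xyyyyx
Step 4: δ(p0, □) = (p0, y, L) → [p0]xyxyyyyx
Step 5: δ(p0, x) = (p2, □, L) → [p2]□□yxyyyyx

No transition is defined for δ(p2, □). By convention the machine halts and rejects.

After 5 steps, the tape (ignoring leading/trailing blanks) is: yxyyyyx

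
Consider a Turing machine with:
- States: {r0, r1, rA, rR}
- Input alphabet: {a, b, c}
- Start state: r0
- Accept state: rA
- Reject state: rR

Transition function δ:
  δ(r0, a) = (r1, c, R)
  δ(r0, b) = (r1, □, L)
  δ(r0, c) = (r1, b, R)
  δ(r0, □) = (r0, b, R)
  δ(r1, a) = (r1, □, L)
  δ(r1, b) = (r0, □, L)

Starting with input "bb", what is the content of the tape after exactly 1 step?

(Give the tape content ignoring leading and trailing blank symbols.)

Execution trace:
Initial: [r0]bb
Step 1: δ(r0, b) = (r1, □, L) → [r1]□□b

No transition is defined for δ(r1, □). By convention the machine halts and rejects.

After 1 step, the tape (ignoring leading/trailing blanks) is: b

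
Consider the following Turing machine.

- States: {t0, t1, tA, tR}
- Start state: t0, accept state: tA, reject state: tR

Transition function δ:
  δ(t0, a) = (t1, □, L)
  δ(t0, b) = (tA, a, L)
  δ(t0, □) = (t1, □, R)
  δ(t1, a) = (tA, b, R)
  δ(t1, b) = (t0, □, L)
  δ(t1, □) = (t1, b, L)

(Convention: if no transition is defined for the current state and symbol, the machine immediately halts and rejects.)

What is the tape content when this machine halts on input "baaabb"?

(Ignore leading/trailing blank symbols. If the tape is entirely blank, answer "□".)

Execution trace:
Initial: [t0]baaabb
Step 1: δ(t0, b) = (tA, a, L) → [tA]□aaaabb

The machine reaches the accept state tA and halts.

Final tape (ignoring leading/trailing blanks): aaaabb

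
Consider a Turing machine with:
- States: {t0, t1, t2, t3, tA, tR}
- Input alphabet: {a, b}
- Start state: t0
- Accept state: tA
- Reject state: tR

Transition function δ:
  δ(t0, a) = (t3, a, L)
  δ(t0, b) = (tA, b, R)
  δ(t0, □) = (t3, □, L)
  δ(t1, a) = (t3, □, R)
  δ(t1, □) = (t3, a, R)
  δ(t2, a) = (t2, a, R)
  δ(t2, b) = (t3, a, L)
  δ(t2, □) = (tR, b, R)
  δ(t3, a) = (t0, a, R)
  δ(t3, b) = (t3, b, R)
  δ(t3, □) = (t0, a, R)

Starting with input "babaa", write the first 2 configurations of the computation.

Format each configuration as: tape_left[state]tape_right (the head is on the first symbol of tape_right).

Transitions applied:
Step 1: δ(t0, b) = (tA, b, R)

The first 2 configurations are:
[t0]babaa ⊢ b[tA]abaa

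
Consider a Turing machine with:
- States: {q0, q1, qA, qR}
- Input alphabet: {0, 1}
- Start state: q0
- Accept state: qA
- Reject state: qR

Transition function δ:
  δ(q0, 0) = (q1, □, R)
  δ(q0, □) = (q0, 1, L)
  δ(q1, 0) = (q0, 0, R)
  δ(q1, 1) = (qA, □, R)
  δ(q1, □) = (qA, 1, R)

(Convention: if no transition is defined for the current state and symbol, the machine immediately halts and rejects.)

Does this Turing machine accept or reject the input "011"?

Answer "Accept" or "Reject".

Execution trace:
Initial: [q0]011
Step 1: δ(q0, 0) = (q1, □, R) → □[q1]11
Step 2: δ(q1, 1) = (qA, □, R) → □□[qA]1

The machine reaches the accept state qA and halts.

Answer: Accept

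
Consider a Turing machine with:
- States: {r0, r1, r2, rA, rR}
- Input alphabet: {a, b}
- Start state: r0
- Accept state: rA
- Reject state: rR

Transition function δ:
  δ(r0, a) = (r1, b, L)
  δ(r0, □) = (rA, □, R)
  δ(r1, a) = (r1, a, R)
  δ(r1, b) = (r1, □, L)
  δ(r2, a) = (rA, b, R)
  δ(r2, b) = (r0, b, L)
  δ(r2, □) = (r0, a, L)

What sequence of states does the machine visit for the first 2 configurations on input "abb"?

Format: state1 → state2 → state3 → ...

Execution trace:
Initial: [r0]abb
Step 1: δ(r0, a) = (r1, b, L) → [r1]□bbb

No transition is defined for δ(r1, □). By convention the machine halts and rejects.

State sequence: r0 → r1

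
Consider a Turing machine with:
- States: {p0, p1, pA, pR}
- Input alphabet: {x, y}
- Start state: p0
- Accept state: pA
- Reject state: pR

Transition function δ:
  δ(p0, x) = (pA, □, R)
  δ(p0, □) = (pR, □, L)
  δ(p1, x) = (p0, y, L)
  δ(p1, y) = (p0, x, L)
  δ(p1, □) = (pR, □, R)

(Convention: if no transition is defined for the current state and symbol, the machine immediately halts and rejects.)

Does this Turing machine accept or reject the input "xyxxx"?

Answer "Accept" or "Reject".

Execution trace:
Initial: [p0]xyxxx
Step 1: δ(p0, x) = (pA, □, R) → □[pA]yxxx

The machine reaches the accept state pA and halts.

Answer: Accept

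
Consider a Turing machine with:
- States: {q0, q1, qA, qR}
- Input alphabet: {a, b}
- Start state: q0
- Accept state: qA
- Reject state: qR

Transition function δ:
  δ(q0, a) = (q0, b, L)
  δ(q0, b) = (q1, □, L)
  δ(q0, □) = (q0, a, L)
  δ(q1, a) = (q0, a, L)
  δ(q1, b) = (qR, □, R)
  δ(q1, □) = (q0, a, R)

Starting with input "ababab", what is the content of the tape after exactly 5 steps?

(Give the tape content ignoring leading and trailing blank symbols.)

Execution trace:
Initial: [q0]ababab
Step 1: δ(q0, a) = (q0, b, L) → [q0]□bbabab
Step 2: δ(q0, □) = (q0, a, L) → [q0]□abbabab
Step 3: δ(q0, □) = (q0, a, L) → [q0]□aabbabab
Step 4: δ(q0, □) = (q0, a, L) → [q0]□aaabbabab
Step 5: δ(q0, □) = (q0, a, L) → [q0]□aaaabbabab

After 5 steps, the tape (ignoring leading/trailing blanks) is: aaaabbabab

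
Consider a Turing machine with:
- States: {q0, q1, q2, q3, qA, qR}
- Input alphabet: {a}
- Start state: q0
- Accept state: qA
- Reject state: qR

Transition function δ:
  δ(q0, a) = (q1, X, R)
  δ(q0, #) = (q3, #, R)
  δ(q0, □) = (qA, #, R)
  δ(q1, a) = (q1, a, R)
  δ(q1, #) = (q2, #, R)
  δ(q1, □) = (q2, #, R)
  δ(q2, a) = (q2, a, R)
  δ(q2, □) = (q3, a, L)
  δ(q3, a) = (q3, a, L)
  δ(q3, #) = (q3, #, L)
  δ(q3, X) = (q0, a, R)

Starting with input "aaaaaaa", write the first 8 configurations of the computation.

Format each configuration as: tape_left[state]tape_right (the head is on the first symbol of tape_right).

Transitions applied:
Step 1: δ(q0, a) = (q1, X, R)
Step 2: δ(q1, a) = (q1, a, R)
Step 3: δ(q1, a) = (q1, a, R)
Step 4: δ(q1, a) = (q1, a, R)
Step 5: δ(q1, a) = (q1, a, R)
Step 6: δ(q1, a) = (q1, a, R)
Step 7: δ(q1, a) = (q1, a, R)

The first 8 configurations are:
[q0]aaaaaaa ⊢ X[q1]aaaaaa ⊢ Xa[q1]aaaaa ⊢ Xaa[q1]aaaa ⊢ Xaaa[q1]aaa ⊢ Xaaaa[q1]aa ⊢ Xaaaaa[q1]a ⊢ Xaaaaaa[q1]□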